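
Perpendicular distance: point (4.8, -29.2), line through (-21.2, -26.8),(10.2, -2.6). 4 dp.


|cross product| = 704.56
|line direction| = sqrt(1571.6) = 39.6434
Distance = 704.56/sqrt(1571.6) = 17.7724

17.7724


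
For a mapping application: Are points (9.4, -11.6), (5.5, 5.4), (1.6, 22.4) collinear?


Cross product: (5.5-9.4)*(22.4-(-11.6)) - (5.4-(-11.6))*(1.6-9.4)
= 0

Yes, collinear


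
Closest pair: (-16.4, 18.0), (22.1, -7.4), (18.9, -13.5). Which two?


d(P0,P1) = 46.1239, d(P0,P2) = 47.3111, d(P1,P2) = 6.8884
Closest: P1 and P2

Closest pair: (22.1, -7.4) and (18.9, -13.5), distance = 6.8884


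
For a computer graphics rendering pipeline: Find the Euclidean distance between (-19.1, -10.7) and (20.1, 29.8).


dx=39.2, dy=40.5
d^2 = 39.2^2 + 40.5^2 = 3176.89
d = sqrt(3176.89) = 56.3639

56.3639


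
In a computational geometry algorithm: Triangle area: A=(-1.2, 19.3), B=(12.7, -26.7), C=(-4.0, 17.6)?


Area = |x_A(y_B-y_C) + x_B(y_C-y_A) + x_C(y_A-y_B)|/2
= |53.16 + (-21.59) + (-184)|/2
= 152.43/2 = 76.215

76.215


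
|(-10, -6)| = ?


|u| = sqrt((-10)^2 + (-6)^2) = sqrt(136) = 11.6619

11.6619


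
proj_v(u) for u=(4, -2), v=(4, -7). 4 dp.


u.v = 30, |v| = sqrt(65) = 8.0623
Scalar projection = u.v / |v| = 30 / sqrt(65) = 3.721

3.721


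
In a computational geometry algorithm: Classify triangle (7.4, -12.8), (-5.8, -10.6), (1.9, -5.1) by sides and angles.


Side lengths squared: AB^2=179.08, BC^2=89.54, CA^2=89.54
Sorted: [89.54, 89.54, 179.08]
By sides: Isosceles, By angles: Right

Isosceles, Right


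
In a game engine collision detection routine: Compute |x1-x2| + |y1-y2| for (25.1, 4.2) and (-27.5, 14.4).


|25.1-(-27.5)| + |4.2-14.4| = 52.6 + 10.2 = 62.8

62.8


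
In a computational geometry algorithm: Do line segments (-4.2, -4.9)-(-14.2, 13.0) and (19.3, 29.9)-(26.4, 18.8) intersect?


Cross products: d1=-507.93, d2=-491.84, d3=-768.65, d4=-784.74
d1*d2 < 0 and d3*d4 < 0? no

No, they don't intersect


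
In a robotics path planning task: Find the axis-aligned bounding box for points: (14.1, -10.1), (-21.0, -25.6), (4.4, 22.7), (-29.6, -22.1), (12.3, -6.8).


x range: [-29.6, 14.1]
y range: [-25.6, 22.7]
Bounding box: (-29.6,-25.6) to (14.1,22.7)

(-29.6,-25.6) to (14.1,22.7)


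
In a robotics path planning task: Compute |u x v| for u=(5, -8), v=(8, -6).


|u x v| = |5*(-6) - (-8)*8|
= |(-30) - (-64)| = 34

34


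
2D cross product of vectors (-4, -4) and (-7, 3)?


u x v = u_x*v_y - u_y*v_x = (-4)*3 - (-4)*(-7)
= (-12) - 28 = -40

-40


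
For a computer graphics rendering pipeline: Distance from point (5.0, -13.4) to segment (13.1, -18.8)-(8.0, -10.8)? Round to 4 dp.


Project P onto AB: t = 0.9389 (clamped to [0,1])
Closest point on segment: (8.3116, -11.2888)
Distance: 3.9273

3.9273


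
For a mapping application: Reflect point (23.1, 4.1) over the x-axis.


Reflection over x-axis: (x,y) -> (x,-y)
(23.1, 4.1) -> (23.1, -4.1)

(23.1, -4.1)


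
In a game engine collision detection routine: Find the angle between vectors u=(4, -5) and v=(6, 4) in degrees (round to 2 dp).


u.v = 4, |u| = sqrt(41) = 6.4031, |v| = sqrt(52) = 7.2111
cos(theta) = u.v/(|u||v|) = 4/sqrt(2132) = 0.08663
theta = acos(0.08663) = 85.03 degrees

85.03 degrees


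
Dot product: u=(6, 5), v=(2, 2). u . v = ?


u . v = u_x*v_x + u_y*v_y = 6*2 + 5*2
= 12 + 10 = 22

22


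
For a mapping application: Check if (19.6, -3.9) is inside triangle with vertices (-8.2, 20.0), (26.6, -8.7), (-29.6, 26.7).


Cross products: AB x AP = -33.86, BC x BP = -21.96, CA x CP = -325.2
All same sign? yes

Yes, inside


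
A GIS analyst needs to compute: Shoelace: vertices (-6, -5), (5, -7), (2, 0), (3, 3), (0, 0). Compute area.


Shoelace sum: ((-6)*(-7) - 5*(-5)) + (5*0 - 2*(-7)) + (2*3 - 3*0) + (3*0 - 0*3) + (0*(-5) - (-6)*0)
= 87
Area = |87|/2 = 43.5

43.5


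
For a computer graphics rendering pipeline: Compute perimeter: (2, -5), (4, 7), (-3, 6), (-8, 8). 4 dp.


Sides: (2, -5)->(4, 7): sqrt(148) = 12.165525, (4, 7)->(-3, 6): sqrt(50) = 7.071068, (-3, 6)->(-8, 8): sqrt(29) = 5.385165, (-8, 8)->(2, -5): sqrt(269) = 16.401219
Sum = 41.022977
Perimeter = 41.023

41.023


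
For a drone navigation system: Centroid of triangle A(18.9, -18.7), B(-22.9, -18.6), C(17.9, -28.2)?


Centroid = ((x_A+x_B+x_C)/3, (y_A+y_B+y_C)/3)
= ((18.9+(-22.9)+17.9)/3, ((-18.7)+(-18.6)+(-28.2))/3)
= (4.6333, -21.8333)

(4.6333, -21.8333)


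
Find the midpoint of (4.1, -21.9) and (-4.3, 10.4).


M = ((4.1+(-4.3))/2, ((-21.9)+10.4)/2)
= (-0.1, -5.75)

(-0.1, -5.75)


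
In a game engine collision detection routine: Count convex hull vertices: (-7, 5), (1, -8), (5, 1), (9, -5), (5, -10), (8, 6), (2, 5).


Convex hull vertices (CCW): (-7, 5), (1, -8), (5, -10), (9, -5), (8, 6)
Count = 5

5


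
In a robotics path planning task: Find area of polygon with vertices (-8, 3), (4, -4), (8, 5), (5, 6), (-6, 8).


Shoelace sum: ((-8)*(-4) - 4*3) + (4*5 - 8*(-4)) + (8*6 - 5*5) + (5*8 - (-6)*6) + ((-6)*3 - (-8)*8)
= 217
Area = |217|/2 = 108.5

108.5


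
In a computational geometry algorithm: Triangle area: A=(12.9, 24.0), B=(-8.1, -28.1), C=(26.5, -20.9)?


Area = |x_A(y_B-y_C) + x_B(y_C-y_A) + x_C(y_A-y_B)|/2
= |(-92.88) + 363.69 + 1380.65|/2
= 1651.46/2 = 825.73

825.73


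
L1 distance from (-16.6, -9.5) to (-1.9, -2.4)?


|(-16.6)-(-1.9)| + |(-9.5)-(-2.4)| = 14.7 + 7.1 = 21.8

21.8


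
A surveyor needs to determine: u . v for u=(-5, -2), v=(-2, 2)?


u . v = u_x*v_x + u_y*v_y = (-5)*(-2) + (-2)*2
= 10 + (-4) = 6

6


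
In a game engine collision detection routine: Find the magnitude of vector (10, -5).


|u| = sqrt(10^2 + (-5)^2) = sqrt(125) = 11.1803

11.1803


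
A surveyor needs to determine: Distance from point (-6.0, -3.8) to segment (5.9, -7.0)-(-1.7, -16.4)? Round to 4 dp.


Project P onto AB: t = 0.4131 (clamped to [0,1])
Closest point on segment: (2.7606, -10.883)
Distance: 11.2657

11.2657


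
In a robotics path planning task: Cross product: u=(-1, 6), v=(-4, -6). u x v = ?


u x v = u_x*v_y - u_y*v_x = (-1)*(-6) - 6*(-4)
= 6 - (-24) = 30

30


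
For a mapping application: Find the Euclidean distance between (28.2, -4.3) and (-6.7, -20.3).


dx=-34.9, dy=-16
d^2 = (-34.9)^2 + (-16)^2 = 1474.01
d = sqrt(1474.01) = 38.3928

38.3928


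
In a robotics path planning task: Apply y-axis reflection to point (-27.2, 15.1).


Reflection over y-axis: (x,y) -> (-x,y)
(-27.2, 15.1) -> (27.2, 15.1)

(27.2, 15.1)


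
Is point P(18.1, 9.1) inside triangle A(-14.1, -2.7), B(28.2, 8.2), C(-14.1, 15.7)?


Cross products: AB x AP = 148.16, BC x BP = 37.68, CA x CP = 592.48
All same sign? yes

Yes, inside


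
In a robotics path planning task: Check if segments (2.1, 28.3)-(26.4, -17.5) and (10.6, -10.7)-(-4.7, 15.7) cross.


Cross products: d1=-372.3, d2=-313.08, d3=-558.4, d4=-617.62
d1*d2 < 0 and d3*d4 < 0? no

No, they don't intersect


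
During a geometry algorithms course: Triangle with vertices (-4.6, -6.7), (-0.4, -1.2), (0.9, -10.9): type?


Side lengths squared: AB^2=47.89, BC^2=95.78, CA^2=47.89
Sorted: [47.89, 47.89, 95.78]
By sides: Isosceles, By angles: Right

Isosceles, Right


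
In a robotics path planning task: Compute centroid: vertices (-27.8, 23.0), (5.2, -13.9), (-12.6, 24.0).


Centroid = ((x_A+x_B+x_C)/3, (y_A+y_B+y_C)/3)
= (((-27.8)+5.2+(-12.6))/3, (23+(-13.9)+24)/3)
= (-11.7333, 11.0333)

(-11.7333, 11.0333)


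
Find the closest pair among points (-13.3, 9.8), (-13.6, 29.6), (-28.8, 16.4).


d(P0,P1) = 19.8023, d(P0,P2) = 16.8467, d(P1,P2) = 20.1316
Closest: P0 and P2

Closest pair: (-13.3, 9.8) and (-28.8, 16.4), distance = 16.8467


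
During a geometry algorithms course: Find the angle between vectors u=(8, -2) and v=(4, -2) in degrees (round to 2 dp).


u.v = 36, |u| = sqrt(68) = 8.2462, |v| = sqrt(20) = 4.4721
cos(theta) = u.v/(|u||v|) = 36/sqrt(1360) = 0.976187
theta = acos(0.976187) = 12.53 degrees

12.53 degrees


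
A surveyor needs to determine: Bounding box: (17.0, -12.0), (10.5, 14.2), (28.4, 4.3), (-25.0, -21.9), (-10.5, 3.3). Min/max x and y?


x range: [-25, 28.4]
y range: [-21.9, 14.2]
Bounding box: (-25,-21.9) to (28.4,14.2)

(-25,-21.9) to (28.4,14.2)


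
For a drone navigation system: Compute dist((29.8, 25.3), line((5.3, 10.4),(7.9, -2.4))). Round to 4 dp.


|cross product| = 352.34
|line direction| = sqrt(170.6) = 13.0614
Distance = 352.34/sqrt(170.6) = 26.9757

26.9757


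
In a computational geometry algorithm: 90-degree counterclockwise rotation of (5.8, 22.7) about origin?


90° CCW: (x,y) -> (-y, x)
(5.8,22.7) -> (-22.7, 5.8)

(-22.7, 5.8)


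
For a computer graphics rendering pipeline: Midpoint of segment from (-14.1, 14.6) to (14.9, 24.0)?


M = (((-14.1)+14.9)/2, (14.6+24)/2)
= (0.4, 19.3)

(0.4, 19.3)


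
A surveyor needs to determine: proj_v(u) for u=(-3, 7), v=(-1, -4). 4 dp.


u.v = -25, |v| = sqrt(17) = 4.1231
Scalar projection = u.v / |v| = -25 / sqrt(17) = -6.0634

-6.0634


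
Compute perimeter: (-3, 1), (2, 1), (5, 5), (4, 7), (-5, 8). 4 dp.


Sides: (-3, 1)->(2, 1): sqrt(25) = 5, (2, 1)->(5, 5): sqrt(25) = 5, (5, 5)->(4, 7): sqrt(5) = 2.236068, (4, 7)->(-5, 8): sqrt(82) = 9.055385, (-5, 8)->(-3, 1): sqrt(53) = 7.28011
Sum = 28.571563
Perimeter = 28.5716

28.5716


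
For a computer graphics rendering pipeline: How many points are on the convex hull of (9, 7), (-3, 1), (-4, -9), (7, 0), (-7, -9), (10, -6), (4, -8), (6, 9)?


Convex hull vertices (CCW): (-7, -9), (-4, -9), (4, -8), (10, -6), (9, 7), (6, 9), (-3, 1)
Count = 7

7


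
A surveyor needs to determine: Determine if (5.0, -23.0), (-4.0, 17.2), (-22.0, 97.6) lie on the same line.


Cross product: ((-4)-5)*(97.6-(-23)) - (17.2-(-23))*((-22)-5)
= 0

Yes, collinear


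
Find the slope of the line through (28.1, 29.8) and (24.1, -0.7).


slope = (y2-y1)/(x2-x1) = ((-0.7)-29.8)/(24.1-28.1) = (-30.5)/(-4) = 7.625

7.625


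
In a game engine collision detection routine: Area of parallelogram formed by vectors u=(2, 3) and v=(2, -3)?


|u x v| = |2*(-3) - 3*2|
= |(-6) - 6| = 12

12


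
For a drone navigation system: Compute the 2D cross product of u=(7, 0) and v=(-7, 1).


u x v = u_x*v_y - u_y*v_x = 7*1 - 0*(-7)
= 7 - 0 = 7

7


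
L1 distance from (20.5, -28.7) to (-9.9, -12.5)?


|20.5-(-9.9)| + |(-28.7)-(-12.5)| = 30.4 + 16.2 = 46.6

46.6


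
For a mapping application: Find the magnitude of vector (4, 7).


|u| = sqrt(4^2 + 7^2) = sqrt(65) = 8.0623

8.0623


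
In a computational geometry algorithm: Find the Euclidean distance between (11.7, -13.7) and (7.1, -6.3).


dx=-4.6, dy=7.4
d^2 = (-4.6)^2 + 7.4^2 = 75.92
d = sqrt(75.92) = 8.7132

8.7132


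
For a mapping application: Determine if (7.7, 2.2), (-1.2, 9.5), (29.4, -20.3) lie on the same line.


Cross product: ((-1.2)-7.7)*((-20.3)-2.2) - (9.5-2.2)*(29.4-7.7)
= 41.84

No, not collinear


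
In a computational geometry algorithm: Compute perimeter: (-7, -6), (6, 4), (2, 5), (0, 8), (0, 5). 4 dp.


Sides: (-7, -6)->(6, 4): sqrt(269) = 16.401219, (6, 4)->(2, 5): sqrt(17) = 4.123106, (2, 5)->(0, 8): sqrt(13) = 3.605551, (0, 8)->(0, 5): sqrt(9) = 3, (0, 5)->(-7, -6): sqrt(170) = 13.038405
Sum = 40.168281
Perimeter = 40.1683

40.1683


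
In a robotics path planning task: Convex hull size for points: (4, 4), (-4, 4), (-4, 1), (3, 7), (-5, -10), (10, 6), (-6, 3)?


Convex hull vertices (CCW): (-6, 3), (-5, -10), (10, 6), (3, 7), (-4, 4)
Count = 5

5


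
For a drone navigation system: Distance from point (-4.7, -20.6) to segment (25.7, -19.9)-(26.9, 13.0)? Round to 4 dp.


Project P onto AB: t = 0 (clamped to [0,1])
Closest point on segment: (25.7, -19.9)
Distance: 30.4081

30.4081


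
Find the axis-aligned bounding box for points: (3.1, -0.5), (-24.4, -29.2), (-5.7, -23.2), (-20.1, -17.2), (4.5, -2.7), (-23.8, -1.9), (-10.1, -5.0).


x range: [-24.4, 4.5]
y range: [-29.2, -0.5]
Bounding box: (-24.4,-29.2) to (4.5,-0.5)

(-24.4,-29.2) to (4.5,-0.5)


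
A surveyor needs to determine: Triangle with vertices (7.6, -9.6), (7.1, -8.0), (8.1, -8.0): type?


Side lengths squared: AB^2=2.81, BC^2=1, CA^2=2.81
Sorted: [1, 2.81, 2.81]
By sides: Isosceles, By angles: Acute

Isosceles, Acute


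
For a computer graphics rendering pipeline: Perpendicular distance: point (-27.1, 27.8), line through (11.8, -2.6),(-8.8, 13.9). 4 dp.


|cross product| = 15.61
|line direction| = sqrt(696.61) = 26.3934
Distance = 15.61/sqrt(696.61) = 0.5914

0.5914


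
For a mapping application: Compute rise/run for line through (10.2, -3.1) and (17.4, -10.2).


slope = (y2-y1)/(x2-x1) = ((-10.2)-(-3.1))/(17.4-10.2) = (-7.1)/7.2 = -0.9861

-0.9861


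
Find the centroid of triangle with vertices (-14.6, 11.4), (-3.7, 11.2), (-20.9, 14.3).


Centroid = ((x_A+x_B+x_C)/3, (y_A+y_B+y_C)/3)
= (((-14.6)+(-3.7)+(-20.9))/3, (11.4+11.2+14.3)/3)
= (-13.0667, 12.3)

(-13.0667, 12.3)


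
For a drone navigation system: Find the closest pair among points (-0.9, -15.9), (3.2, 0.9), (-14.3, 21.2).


d(P0,P1) = 17.2931, d(P0,P2) = 39.4458, d(P1,P2) = 26.8019
Closest: P0 and P1

Closest pair: (-0.9, -15.9) and (3.2, 0.9), distance = 17.2931


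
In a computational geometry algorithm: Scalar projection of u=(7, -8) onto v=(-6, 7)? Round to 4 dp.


u.v = -98, |v| = sqrt(85) = 9.2195
Scalar projection = u.v / |v| = -98 / sqrt(85) = -10.6296

-10.6296


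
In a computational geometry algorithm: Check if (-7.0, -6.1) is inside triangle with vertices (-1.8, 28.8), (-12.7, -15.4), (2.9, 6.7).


Cross products: AB x AP = 150.57, BC x BP = 19.11, CA x CP = 278.95
All same sign? yes

Yes, inside


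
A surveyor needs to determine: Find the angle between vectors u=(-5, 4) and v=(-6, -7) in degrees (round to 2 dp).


u.v = 2, |u| = sqrt(41) = 6.4031, |v| = sqrt(85) = 9.2195
cos(theta) = u.v/(|u||v|) = 2/sqrt(3485) = 0.033879
theta = acos(0.033879) = 88.06 degrees

88.06 degrees


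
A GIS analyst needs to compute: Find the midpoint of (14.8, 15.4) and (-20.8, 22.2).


M = ((14.8+(-20.8))/2, (15.4+22.2)/2)
= (-3, 18.8)

(-3, 18.8)


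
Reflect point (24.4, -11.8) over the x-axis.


Reflection over x-axis: (x,y) -> (x,-y)
(24.4, -11.8) -> (24.4, 11.8)

(24.4, 11.8)


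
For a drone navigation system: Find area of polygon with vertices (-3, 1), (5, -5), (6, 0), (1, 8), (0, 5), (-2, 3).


Shoelace sum: ((-3)*(-5) - 5*1) + (5*0 - 6*(-5)) + (6*8 - 1*0) + (1*5 - 0*8) + (0*3 - (-2)*5) + ((-2)*1 - (-3)*3)
= 110
Area = |110|/2 = 55

55


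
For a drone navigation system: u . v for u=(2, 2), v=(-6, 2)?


u . v = u_x*v_x + u_y*v_y = 2*(-6) + 2*2
= (-12) + 4 = -8

-8


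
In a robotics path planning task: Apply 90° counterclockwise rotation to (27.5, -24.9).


90° CCW: (x,y) -> (-y, x)
(27.5,-24.9) -> (24.9, 27.5)

(24.9, 27.5)


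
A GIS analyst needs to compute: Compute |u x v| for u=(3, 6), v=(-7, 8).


|u x v| = |3*8 - 6*(-7)|
= |24 - (-42)| = 66

66


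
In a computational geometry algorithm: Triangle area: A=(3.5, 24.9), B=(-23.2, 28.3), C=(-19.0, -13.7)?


Area = |x_A(y_B-y_C) + x_B(y_C-y_A) + x_C(y_A-y_B)|/2
= |147 + 895.52 + 64.6|/2
= 1107.12/2 = 553.56

553.56


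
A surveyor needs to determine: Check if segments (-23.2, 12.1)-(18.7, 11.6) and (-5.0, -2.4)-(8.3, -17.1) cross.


Cross products: d1=-74.69, d2=534.59, d3=-598.45, d4=-1207.73
d1*d2 < 0 and d3*d4 < 0? no

No, they don't intersect


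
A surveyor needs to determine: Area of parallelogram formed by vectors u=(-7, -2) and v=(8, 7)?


|u x v| = |(-7)*7 - (-2)*8|
= |(-49) - (-16)| = 33

33


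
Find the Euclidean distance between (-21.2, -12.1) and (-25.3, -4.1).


dx=-4.1, dy=8
d^2 = (-4.1)^2 + 8^2 = 80.81
d = sqrt(80.81) = 8.9894

8.9894


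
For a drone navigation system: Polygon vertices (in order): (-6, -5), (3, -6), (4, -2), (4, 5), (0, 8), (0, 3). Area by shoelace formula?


Shoelace sum: ((-6)*(-6) - 3*(-5)) + (3*(-2) - 4*(-6)) + (4*5 - 4*(-2)) + (4*8 - 0*5) + (0*3 - 0*8) + (0*(-5) - (-6)*3)
= 147
Area = |147|/2 = 73.5

73.5


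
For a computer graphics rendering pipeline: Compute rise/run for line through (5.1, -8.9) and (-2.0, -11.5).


slope = (y2-y1)/(x2-x1) = ((-11.5)-(-8.9))/((-2)-5.1) = (-2.6)/(-7.1) = 0.3662

0.3662


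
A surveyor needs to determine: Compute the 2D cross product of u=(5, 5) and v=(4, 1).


u x v = u_x*v_y - u_y*v_x = 5*1 - 5*4
= 5 - 20 = -15

-15


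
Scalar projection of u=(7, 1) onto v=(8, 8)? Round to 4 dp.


u.v = 64, |v| = sqrt(128) = 11.3137
Scalar projection = u.v / |v| = 64 / sqrt(128) = 5.6569

5.6569


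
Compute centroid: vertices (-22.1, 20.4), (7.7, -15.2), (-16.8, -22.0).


Centroid = ((x_A+x_B+x_C)/3, (y_A+y_B+y_C)/3)
= (((-22.1)+7.7+(-16.8))/3, (20.4+(-15.2)+(-22))/3)
= (-10.4, -5.6)

(-10.4, -5.6)


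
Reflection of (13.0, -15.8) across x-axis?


Reflection over x-axis: (x,y) -> (x,-y)
(13, -15.8) -> (13, 15.8)

(13, 15.8)


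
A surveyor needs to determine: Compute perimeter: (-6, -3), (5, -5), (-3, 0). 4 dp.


Sides: (-6, -3)->(5, -5): sqrt(125) = 11.18034, (5, -5)->(-3, 0): sqrt(89) = 9.433981, (-3, 0)->(-6, -3): sqrt(18) = 4.242641
Sum = 24.856962
Perimeter = 24.857

24.857


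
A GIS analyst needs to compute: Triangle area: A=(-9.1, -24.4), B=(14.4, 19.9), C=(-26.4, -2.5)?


Area = |x_A(y_B-y_C) + x_B(y_C-y_A) + x_C(y_A-y_B)|/2
= |(-203.84) + 315.36 + 1169.52|/2
= 1281.04/2 = 640.52

640.52


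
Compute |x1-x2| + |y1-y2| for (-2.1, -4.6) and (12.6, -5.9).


|(-2.1)-12.6| + |(-4.6)-(-5.9)| = 14.7 + 1.3 = 16

16


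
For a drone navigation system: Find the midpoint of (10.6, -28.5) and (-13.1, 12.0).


M = ((10.6+(-13.1))/2, ((-28.5)+12)/2)
= (-1.25, -8.25)

(-1.25, -8.25)


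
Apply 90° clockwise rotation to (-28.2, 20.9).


90° CW: (x,y) -> (y, -x)
(-28.2,20.9) -> (20.9, 28.2)

(20.9, 28.2)


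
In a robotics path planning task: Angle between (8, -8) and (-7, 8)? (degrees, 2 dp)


u.v = -120, |u| = sqrt(128) = 11.3137, |v| = sqrt(113) = 10.6301
cos(theta) = u.v/(|u||v|) = -120/sqrt(14464) = -0.997785
theta = acos(-0.997785) = 176.19 degrees

176.19 degrees


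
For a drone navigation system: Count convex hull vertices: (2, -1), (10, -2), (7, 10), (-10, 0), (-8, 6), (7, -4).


Convex hull vertices (CCW): (-10, 0), (7, -4), (10, -2), (7, 10), (-8, 6)
Count = 5

5


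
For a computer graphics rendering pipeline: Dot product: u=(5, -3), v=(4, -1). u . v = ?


u . v = u_x*v_x + u_y*v_y = 5*4 + (-3)*(-1)
= 20 + 3 = 23

23


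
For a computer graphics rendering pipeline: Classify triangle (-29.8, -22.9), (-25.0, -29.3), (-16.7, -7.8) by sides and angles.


Side lengths squared: AB^2=64, BC^2=531.14, CA^2=399.62
Sorted: [64, 399.62, 531.14]
By sides: Scalene, By angles: Obtuse

Scalene, Obtuse


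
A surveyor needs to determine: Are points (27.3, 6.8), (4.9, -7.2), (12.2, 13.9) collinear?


Cross product: (4.9-27.3)*(13.9-6.8) - ((-7.2)-6.8)*(12.2-27.3)
= -370.44

No, not collinear


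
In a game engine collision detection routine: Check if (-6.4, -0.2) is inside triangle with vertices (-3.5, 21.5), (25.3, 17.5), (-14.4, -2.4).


Cross products: AB x AP = -636.56, BC x BP = 71.86, CA x CP = -167.22
All same sign? no

No, outside


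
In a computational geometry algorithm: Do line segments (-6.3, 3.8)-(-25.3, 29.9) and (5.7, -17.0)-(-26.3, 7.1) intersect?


Cross products: d1=-376.4, d2=-753.7, d3=82, d4=459.3
d1*d2 < 0 and d3*d4 < 0? no

No, they don't intersect


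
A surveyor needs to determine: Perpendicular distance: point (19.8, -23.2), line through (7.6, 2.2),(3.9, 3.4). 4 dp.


|cross product| = 79.34
|line direction| = sqrt(15.13) = 3.8897
Distance = 79.34/sqrt(15.13) = 20.3973

20.3973


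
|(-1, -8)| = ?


|u| = sqrt((-1)^2 + (-8)^2) = sqrt(65) = 8.0623

8.0623


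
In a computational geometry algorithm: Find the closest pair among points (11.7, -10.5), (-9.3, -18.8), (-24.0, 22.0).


d(P0,P1) = 22.5807, d(P0,P2) = 48.2777, d(P1,P2) = 43.3674
Closest: P0 and P1

Closest pair: (11.7, -10.5) and (-9.3, -18.8), distance = 22.5807


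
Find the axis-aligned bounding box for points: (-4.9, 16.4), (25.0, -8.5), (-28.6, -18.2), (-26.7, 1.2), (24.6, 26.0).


x range: [-28.6, 25]
y range: [-18.2, 26]
Bounding box: (-28.6,-18.2) to (25,26)

(-28.6,-18.2) to (25,26)


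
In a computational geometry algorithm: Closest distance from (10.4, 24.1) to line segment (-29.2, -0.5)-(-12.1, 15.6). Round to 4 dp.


Project P onto AB: t = 1 (clamped to [0,1])
Closest point on segment: (-12.1, 15.6)
Distance: 24.052

24.052


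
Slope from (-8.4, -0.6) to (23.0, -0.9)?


slope = (y2-y1)/(x2-x1) = ((-0.9)-(-0.6))/(23-(-8.4)) = (-0.3)/31.4 = -0.0096

-0.0096


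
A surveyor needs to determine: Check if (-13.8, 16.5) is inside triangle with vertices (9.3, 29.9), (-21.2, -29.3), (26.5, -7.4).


Cross products: AB x AP = -958.82, BC x BP = 2022.6, CA x CP = 1092.11
All same sign? no

No, outside


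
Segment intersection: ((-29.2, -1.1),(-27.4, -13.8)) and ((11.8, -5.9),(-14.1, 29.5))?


Cross products: d1=1327.08, d2=1592.29, d3=512.06, d4=246.85
d1*d2 < 0 and d3*d4 < 0? no

No, they don't intersect


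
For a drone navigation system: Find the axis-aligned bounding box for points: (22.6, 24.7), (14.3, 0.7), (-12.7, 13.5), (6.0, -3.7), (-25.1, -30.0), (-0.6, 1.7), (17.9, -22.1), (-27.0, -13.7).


x range: [-27, 22.6]
y range: [-30, 24.7]
Bounding box: (-27,-30) to (22.6,24.7)

(-27,-30) to (22.6,24.7)


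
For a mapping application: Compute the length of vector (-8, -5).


|u| = sqrt((-8)^2 + (-5)^2) = sqrt(89) = 9.434

9.434


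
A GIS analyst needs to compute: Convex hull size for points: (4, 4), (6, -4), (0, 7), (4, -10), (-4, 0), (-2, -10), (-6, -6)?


Convex hull vertices (CCW): (-6, -6), (-2, -10), (4, -10), (6, -4), (4, 4), (0, 7), (-4, 0)
Count = 7

7


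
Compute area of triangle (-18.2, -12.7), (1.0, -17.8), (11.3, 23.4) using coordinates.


Area = |x_A(y_B-y_C) + x_B(y_C-y_A) + x_C(y_A-y_B)|/2
= |749.84 + 36.1 + 57.63|/2
= 843.57/2 = 421.785

421.785


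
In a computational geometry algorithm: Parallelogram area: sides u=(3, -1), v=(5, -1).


|u x v| = |3*(-1) - (-1)*5|
= |(-3) - (-5)| = 2

2


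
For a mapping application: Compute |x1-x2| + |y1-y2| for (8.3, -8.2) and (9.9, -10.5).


|8.3-9.9| + |(-8.2)-(-10.5)| = 1.6 + 2.3 = 3.9

3.9


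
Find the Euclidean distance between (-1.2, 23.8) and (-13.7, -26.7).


dx=-12.5, dy=-50.5
d^2 = (-12.5)^2 + (-50.5)^2 = 2706.5
d = sqrt(2706.5) = 52.024

52.024


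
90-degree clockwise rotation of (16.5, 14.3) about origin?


90° CW: (x,y) -> (y, -x)
(16.5,14.3) -> (14.3, -16.5)

(14.3, -16.5)


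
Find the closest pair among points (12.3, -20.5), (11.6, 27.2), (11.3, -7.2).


d(P0,P1) = 47.7051, d(P0,P2) = 13.3375, d(P1,P2) = 34.4013
Closest: P0 and P2

Closest pair: (12.3, -20.5) and (11.3, -7.2), distance = 13.3375


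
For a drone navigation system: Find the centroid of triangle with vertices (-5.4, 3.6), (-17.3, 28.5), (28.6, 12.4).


Centroid = ((x_A+x_B+x_C)/3, (y_A+y_B+y_C)/3)
= (((-5.4)+(-17.3)+28.6)/3, (3.6+28.5+12.4)/3)
= (1.9667, 14.8333)

(1.9667, 14.8333)


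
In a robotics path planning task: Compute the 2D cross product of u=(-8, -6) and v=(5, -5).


u x v = u_x*v_y - u_y*v_x = (-8)*(-5) - (-6)*5
= 40 - (-30) = 70

70


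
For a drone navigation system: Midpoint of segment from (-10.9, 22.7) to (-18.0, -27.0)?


M = (((-10.9)+(-18))/2, (22.7+(-27))/2)
= (-14.45, -2.15)

(-14.45, -2.15)


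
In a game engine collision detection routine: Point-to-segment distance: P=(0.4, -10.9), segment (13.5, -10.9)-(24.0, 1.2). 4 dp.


Project P onto AB: t = 0 (clamped to [0,1])
Closest point on segment: (13.5, -10.9)
Distance: 13.1

13.1


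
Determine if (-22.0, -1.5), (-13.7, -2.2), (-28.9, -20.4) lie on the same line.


Cross product: ((-13.7)-(-22))*((-20.4)-(-1.5)) - ((-2.2)-(-1.5))*((-28.9)-(-22))
= -161.7

No, not collinear


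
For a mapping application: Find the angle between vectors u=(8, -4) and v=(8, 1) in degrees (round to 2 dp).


u.v = 60, |u| = sqrt(80) = 8.9443, |v| = sqrt(65) = 8.0623
cos(theta) = u.v/(|u||v|) = 60/sqrt(5200) = 0.83205
theta = acos(0.83205) = 33.69 degrees

33.69 degrees


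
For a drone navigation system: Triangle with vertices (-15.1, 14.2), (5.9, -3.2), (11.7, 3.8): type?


Side lengths squared: AB^2=743.76, BC^2=82.64, CA^2=826.4
Sorted: [82.64, 743.76, 826.4]
By sides: Scalene, By angles: Right

Scalene, Right


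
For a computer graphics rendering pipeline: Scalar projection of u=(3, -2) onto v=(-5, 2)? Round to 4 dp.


u.v = -19, |v| = sqrt(29) = 5.3852
Scalar projection = u.v / |v| = -19 / sqrt(29) = -3.5282

-3.5282


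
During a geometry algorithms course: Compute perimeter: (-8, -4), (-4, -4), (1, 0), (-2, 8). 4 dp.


Sides: (-8, -4)->(-4, -4): sqrt(16) = 4, (-4, -4)->(1, 0): sqrt(41) = 6.403124, (1, 0)->(-2, 8): sqrt(73) = 8.544004, (-2, 8)->(-8, -4): sqrt(180) = 13.416408
Sum = 32.363536
Perimeter = 32.3635

32.3635


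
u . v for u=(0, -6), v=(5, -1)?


u . v = u_x*v_x + u_y*v_y = 0*5 + (-6)*(-1)
= 0 + 6 = 6

6


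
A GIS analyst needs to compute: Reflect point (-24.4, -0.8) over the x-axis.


Reflection over x-axis: (x,y) -> (x,-y)
(-24.4, -0.8) -> (-24.4, 0.8)

(-24.4, 0.8)


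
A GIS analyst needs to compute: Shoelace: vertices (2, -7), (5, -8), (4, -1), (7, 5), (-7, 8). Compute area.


Shoelace sum: (2*(-8) - 5*(-7)) + (5*(-1) - 4*(-8)) + (4*5 - 7*(-1)) + (7*8 - (-7)*5) + ((-7)*(-7) - 2*8)
= 197
Area = |197|/2 = 98.5

98.5


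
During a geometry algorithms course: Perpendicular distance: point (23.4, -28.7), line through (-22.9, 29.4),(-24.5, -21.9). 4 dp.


|cross product| = 2468.15
|line direction| = sqrt(2634.25) = 51.3249
Distance = 2468.15/sqrt(2634.25) = 48.0887

48.0887


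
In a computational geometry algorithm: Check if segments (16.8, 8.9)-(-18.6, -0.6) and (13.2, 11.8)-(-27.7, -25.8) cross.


Cross products: d1=253.97, d2=-688.52, d3=-136.86, d4=805.63
d1*d2 < 0 and d3*d4 < 0? yes

Yes, they intersect


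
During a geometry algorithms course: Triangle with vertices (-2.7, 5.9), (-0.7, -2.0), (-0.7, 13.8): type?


Side lengths squared: AB^2=66.41, BC^2=249.64, CA^2=66.41
Sorted: [66.41, 66.41, 249.64]
By sides: Isosceles, By angles: Obtuse

Isosceles, Obtuse


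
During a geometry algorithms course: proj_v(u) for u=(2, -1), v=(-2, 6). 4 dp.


u.v = -10, |v| = sqrt(40) = 6.3246
Scalar projection = u.v / |v| = -10 / sqrt(40) = -1.5811

-1.5811


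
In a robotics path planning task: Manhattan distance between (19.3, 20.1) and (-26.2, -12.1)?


|19.3-(-26.2)| + |20.1-(-12.1)| = 45.5 + 32.2 = 77.7

77.7


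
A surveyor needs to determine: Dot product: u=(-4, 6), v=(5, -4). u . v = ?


u . v = u_x*v_x + u_y*v_y = (-4)*5 + 6*(-4)
= (-20) + (-24) = -44

-44


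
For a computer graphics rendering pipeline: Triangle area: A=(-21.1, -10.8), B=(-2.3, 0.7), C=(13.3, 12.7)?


Area = |x_A(y_B-y_C) + x_B(y_C-y_A) + x_C(y_A-y_B)|/2
= |253.2 + (-54.05) + (-152.95)|/2
= 46.2/2 = 23.1

23.1


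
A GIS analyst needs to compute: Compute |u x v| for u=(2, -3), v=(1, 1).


|u x v| = |2*1 - (-3)*1|
= |2 - (-3)| = 5

5


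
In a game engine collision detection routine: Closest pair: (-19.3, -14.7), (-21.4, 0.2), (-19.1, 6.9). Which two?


d(P0,P1) = 15.0473, d(P0,P2) = 21.6009, d(P1,P2) = 7.0838
Closest: P1 and P2

Closest pair: (-21.4, 0.2) and (-19.1, 6.9), distance = 7.0838


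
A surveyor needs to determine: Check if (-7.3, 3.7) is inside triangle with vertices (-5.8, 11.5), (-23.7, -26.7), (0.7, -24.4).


Cross products: AB x AP = 82.32, BC x BP = 704.04, CA x CP = 104.55
All same sign? yes

Yes, inside


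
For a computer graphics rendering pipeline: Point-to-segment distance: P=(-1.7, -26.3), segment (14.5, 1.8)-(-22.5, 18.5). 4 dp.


Project P onto AB: t = 0.079 (clamped to [0,1])
Closest point on segment: (11.5782, 3.1188)
Distance: 32.2765

32.2765


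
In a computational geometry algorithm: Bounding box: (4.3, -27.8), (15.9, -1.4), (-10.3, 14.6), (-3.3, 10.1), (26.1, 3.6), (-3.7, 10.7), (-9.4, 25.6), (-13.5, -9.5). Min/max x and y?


x range: [-13.5, 26.1]
y range: [-27.8, 25.6]
Bounding box: (-13.5,-27.8) to (26.1,25.6)

(-13.5,-27.8) to (26.1,25.6)


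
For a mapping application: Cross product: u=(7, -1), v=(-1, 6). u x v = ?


u x v = u_x*v_y - u_y*v_x = 7*6 - (-1)*(-1)
= 42 - 1 = 41

41


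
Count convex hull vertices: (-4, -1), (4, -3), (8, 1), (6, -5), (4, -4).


Convex hull vertices (CCW): (-4, -1), (6, -5), (8, 1)
Count = 3

3


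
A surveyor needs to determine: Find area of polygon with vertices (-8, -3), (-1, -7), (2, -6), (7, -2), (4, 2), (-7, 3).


Shoelace sum: ((-8)*(-7) - (-1)*(-3)) + ((-1)*(-6) - 2*(-7)) + (2*(-2) - 7*(-6)) + (7*2 - 4*(-2)) + (4*3 - (-7)*2) + ((-7)*(-3) - (-8)*3)
= 204
Area = |204|/2 = 102

102


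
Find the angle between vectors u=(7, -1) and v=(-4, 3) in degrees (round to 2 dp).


u.v = -31, |u| = sqrt(50) = 7.0711, |v| = sqrt(25) = 5
cos(theta) = u.v/(|u||v|) = -31/sqrt(1250) = -0.876812
theta = acos(-0.876812) = 151.26 degrees

151.26 degrees


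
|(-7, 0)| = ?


|u| = sqrt((-7)^2 + 0^2) = sqrt(49) = 7

7


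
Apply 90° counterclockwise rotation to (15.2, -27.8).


90° CCW: (x,y) -> (-y, x)
(15.2,-27.8) -> (27.8, 15.2)

(27.8, 15.2)


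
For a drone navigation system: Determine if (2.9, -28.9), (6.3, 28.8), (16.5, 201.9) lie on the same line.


Cross product: (6.3-2.9)*(201.9-(-28.9)) - (28.8-(-28.9))*(16.5-2.9)
= 0

Yes, collinear


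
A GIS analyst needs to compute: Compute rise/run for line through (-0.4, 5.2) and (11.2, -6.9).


slope = (y2-y1)/(x2-x1) = ((-6.9)-5.2)/(11.2-(-0.4)) = (-12.1)/11.6 = -1.0431

-1.0431


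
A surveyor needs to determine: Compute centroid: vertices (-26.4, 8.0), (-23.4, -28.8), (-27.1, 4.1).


Centroid = ((x_A+x_B+x_C)/3, (y_A+y_B+y_C)/3)
= (((-26.4)+(-23.4)+(-27.1))/3, (8+(-28.8)+4.1)/3)
= (-25.6333, -5.5667)

(-25.6333, -5.5667)


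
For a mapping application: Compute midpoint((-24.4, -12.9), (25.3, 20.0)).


M = (((-24.4)+25.3)/2, ((-12.9)+20)/2)
= (0.45, 3.55)

(0.45, 3.55)


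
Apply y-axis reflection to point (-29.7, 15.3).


Reflection over y-axis: (x,y) -> (-x,y)
(-29.7, 15.3) -> (29.7, 15.3)

(29.7, 15.3)


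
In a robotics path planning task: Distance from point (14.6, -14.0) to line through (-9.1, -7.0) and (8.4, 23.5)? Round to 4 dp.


|cross product| = 845.35
|line direction| = sqrt(1236.5) = 35.1639
Distance = 845.35/sqrt(1236.5) = 24.0403

24.0403


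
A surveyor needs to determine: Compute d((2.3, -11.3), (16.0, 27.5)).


dx=13.7, dy=38.8
d^2 = 13.7^2 + 38.8^2 = 1693.13
d = sqrt(1693.13) = 41.1477

41.1477


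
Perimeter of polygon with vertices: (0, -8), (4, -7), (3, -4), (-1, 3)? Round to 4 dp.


Sides: (0, -8)->(4, -7): sqrt(17) = 4.123106, (4, -7)->(3, -4): sqrt(10) = 3.162278, (3, -4)->(-1, 3): sqrt(65) = 8.062258, (-1, 3)->(0, -8): sqrt(122) = 11.045361
Sum = 26.393003
Perimeter = 26.393

26.393


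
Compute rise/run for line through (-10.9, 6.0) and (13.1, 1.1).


slope = (y2-y1)/(x2-x1) = (1.1-6)/(13.1-(-10.9)) = (-4.9)/24 = -0.2042

-0.2042


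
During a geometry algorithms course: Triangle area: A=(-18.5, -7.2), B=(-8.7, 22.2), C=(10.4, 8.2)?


Area = |x_A(y_B-y_C) + x_B(y_C-y_A) + x_C(y_A-y_B)|/2
= |(-259) + (-133.98) + (-305.76)|/2
= 698.74/2 = 349.37

349.37


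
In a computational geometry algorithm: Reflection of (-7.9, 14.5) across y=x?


Reflection over y=x: (x,y) -> (y,x)
(-7.9, 14.5) -> (14.5, -7.9)

(14.5, -7.9)


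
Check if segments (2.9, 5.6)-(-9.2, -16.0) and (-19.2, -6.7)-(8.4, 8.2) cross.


Cross products: d1=10.19, d2=-405.68, d3=-328.53, d4=87.34
d1*d2 < 0 and d3*d4 < 0? yes

Yes, they intersect


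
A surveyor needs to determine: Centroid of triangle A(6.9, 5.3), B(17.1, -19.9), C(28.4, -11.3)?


Centroid = ((x_A+x_B+x_C)/3, (y_A+y_B+y_C)/3)
= ((6.9+17.1+28.4)/3, (5.3+(-19.9)+(-11.3))/3)
= (17.4667, -8.6333)

(17.4667, -8.6333)


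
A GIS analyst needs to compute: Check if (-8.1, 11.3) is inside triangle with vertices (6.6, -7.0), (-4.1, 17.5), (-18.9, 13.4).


Cross products: AB x AP = 164.34, BC x BP = 75.36, CA x CP = 166.77
All same sign? yes

Yes, inside


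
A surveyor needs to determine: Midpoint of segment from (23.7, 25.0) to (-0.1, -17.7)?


M = ((23.7+(-0.1))/2, (25+(-17.7))/2)
= (11.8, 3.65)

(11.8, 3.65)


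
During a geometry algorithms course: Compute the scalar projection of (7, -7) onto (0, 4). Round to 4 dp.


u.v = -28, |v| = sqrt(16) = 4
Scalar projection = u.v / |v| = -28 / sqrt(16) = -7

-7


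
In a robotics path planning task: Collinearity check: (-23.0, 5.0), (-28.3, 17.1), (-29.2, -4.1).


Cross product: ((-28.3)-(-23))*((-4.1)-5) - (17.1-5)*((-29.2)-(-23))
= 123.25

No, not collinear


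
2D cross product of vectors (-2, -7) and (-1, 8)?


u x v = u_x*v_y - u_y*v_x = (-2)*8 - (-7)*(-1)
= (-16) - 7 = -23

-23


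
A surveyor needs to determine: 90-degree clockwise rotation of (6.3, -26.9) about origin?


90° CW: (x,y) -> (y, -x)
(6.3,-26.9) -> (-26.9, -6.3)

(-26.9, -6.3)


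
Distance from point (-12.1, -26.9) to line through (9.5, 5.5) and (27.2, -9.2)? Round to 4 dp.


|cross product| = 891
|line direction| = sqrt(529.38) = 23.0083
Distance = 891/sqrt(529.38) = 38.7252

38.7252


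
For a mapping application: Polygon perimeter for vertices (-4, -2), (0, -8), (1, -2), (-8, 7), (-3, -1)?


Sides: (-4, -2)->(0, -8): sqrt(52) = 7.211103, (0, -8)->(1, -2): sqrt(37) = 6.082763, (1, -2)->(-8, 7): sqrt(162) = 12.727922, (-8, 7)->(-3, -1): sqrt(89) = 9.433981, (-3, -1)->(-4, -2): sqrt(2) = 1.414214
Sum = 36.869983
Perimeter = 36.87

36.87


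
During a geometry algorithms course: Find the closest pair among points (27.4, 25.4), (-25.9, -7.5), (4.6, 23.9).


d(P0,P1) = 62.6363, d(P0,P2) = 22.8493, d(P1,P2) = 43.7745
Closest: P0 and P2

Closest pair: (27.4, 25.4) and (4.6, 23.9), distance = 22.8493


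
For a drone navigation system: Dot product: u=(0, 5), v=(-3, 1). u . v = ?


u . v = u_x*v_x + u_y*v_y = 0*(-3) + 5*1
= 0 + 5 = 5

5


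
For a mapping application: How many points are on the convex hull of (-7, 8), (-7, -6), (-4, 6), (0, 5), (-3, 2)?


Convex hull vertices (CCW): (-7, -6), (0, 5), (-7, 8)
Count = 3

3


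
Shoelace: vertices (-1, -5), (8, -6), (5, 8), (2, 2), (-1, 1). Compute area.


Shoelace sum: ((-1)*(-6) - 8*(-5)) + (8*8 - 5*(-6)) + (5*2 - 2*8) + (2*1 - (-1)*2) + ((-1)*(-5) - (-1)*1)
= 144
Area = |144|/2 = 72

72


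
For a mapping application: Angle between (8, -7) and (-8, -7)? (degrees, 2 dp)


u.v = -15, |u| = sqrt(113) = 10.6301, |v| = sqrt(113) = 10.6301
cos(theta) = u.v/(|u||v|) = -15/sqrt(12769) = -0.132743
theta = acos(-0.132743) = 97.63 degrees

97.63 degrees


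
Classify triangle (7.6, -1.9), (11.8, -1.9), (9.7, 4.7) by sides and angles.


Side lengths squared: AB^2=17.64, BC^2=47.97, CA^2=47.97
Sorted: [17.64, 47.97, 47.97]
By sides: Isosceles, By angles: Acute

Isosceles, Acute


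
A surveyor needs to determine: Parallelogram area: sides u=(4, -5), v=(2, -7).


|u x v| = |4*(-7) - (-5)*2|
= |(-28) - (-10)| = 18

18


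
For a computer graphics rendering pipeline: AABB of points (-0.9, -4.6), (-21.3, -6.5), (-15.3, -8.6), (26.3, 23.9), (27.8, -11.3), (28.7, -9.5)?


x range: [-21.3, 28.7]
y range: [-11.3, 23.9]
Bounding box: (-21.3,-11.3) to (28.7,23.9)

(-21.3,-11.3) to (28.7,23.9)


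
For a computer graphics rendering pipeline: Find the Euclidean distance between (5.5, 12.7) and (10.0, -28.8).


dx=4.5, dy=-41.5
d^2 = 4.5^2 + (-41.5)^2 = 1742.5
d = sqrt(1742.5) = 41.7433

41.7433


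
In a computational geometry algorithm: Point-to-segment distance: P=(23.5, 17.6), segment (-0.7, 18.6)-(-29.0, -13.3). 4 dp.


Project P onto AB: t = 0 (clamped to [0,1])
Closest point on segment: (-0.7, 18.6)
Distance: 24.2207

24.2207


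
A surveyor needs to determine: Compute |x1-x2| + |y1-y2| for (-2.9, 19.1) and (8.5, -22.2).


|(-2.9)-8.5| + |19.1-(-22.2)| = 11.4 + 41.3 = 52.7

52.7


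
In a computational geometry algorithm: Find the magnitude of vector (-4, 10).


|u| = sqrt((-4)^2 + 10^2) = sqrt(116) = 10.7703

10.7703


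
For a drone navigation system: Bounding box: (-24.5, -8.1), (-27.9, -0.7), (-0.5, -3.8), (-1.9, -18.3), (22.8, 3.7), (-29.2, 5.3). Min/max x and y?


x range: [-29.2, 22.8]
y range: [-18.3, 5.3]
Bounding box: (-29.2,-18.3) to (22.8,5.3)

(-29.2,-18.3) to (22.8,5.3)


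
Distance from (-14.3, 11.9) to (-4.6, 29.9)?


dx=9.7, dy=18
d^2 = 9.7^2 + 18^2 = 418.09
d = sqrt(418.09) = 20.4472

20.4472


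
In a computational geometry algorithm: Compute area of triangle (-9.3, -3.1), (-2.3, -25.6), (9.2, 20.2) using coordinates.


Area = |x_A(y_B-y_C) + x_B(y_C-y_A) + x_C(y_A-y_B)|/2
= |425.94 + (-53.59) + 207|/2
= 579.35/2 = 289.675

289.675


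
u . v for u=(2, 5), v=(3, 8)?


u . v = u_x*v_x + u_y*v_y = 2*3 + 5*8
= 6 + 40 = 46

46


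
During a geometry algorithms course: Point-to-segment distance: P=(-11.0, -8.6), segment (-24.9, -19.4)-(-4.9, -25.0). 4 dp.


Project P onto AB: t = 0.5043 (clamped to [0,1])
Closest point on segment: (-14.8147, -22.2239)
Distance: 14.1479

14.1479


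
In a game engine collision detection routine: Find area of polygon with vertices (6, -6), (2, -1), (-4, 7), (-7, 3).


Shoelace sum: (6*(-1) - 2*(-6)) + (2*7 - (-4)*(-1)) + ((-4)*3 - (-7)*7) + ((-7)*(-6) - 6*3)
= 77
Area = |77|/2 = 38.5

38.5


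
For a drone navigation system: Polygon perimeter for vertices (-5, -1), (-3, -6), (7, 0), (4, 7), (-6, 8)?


Sides: (-5, -1)->(-3, -6): sqrt(29) = 5.385165, (-3, -6)->(7, 0): sqrt(136) = 11.661904, (7, 0)->(4, 7): sqrt(58) = 7.615773, (4, 7)->(-6, 8): sqrt(101) = 10.049876, (-6, 8)->(-5, -1): sqrt(82) = 9.055385
Sum = 43.768103
Perimeter = 43.7681

43.7681


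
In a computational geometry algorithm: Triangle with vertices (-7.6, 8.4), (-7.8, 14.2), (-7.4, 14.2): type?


Side lengths squared: AB^2=33.68, BC^2=0.16, CA^2=33.68
Sorted: [0.16, 33.68, 33.68]
By sides: Isosceles, By angles: Acute

Isosceles, Acute


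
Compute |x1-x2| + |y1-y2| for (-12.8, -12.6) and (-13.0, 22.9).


|(-12.8)-(-13)| + |(-12.6)-22.9| = 0.2 + 35.5 = 35.7

35.7


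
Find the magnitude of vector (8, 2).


|u| = sqrt(8^2 + 2^2) = sqrt(68) = 8.2462

8.2462


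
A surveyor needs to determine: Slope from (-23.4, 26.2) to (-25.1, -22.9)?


slope = (y2-y1)/(x2-x1) = ((-22.9)-26.2)/((-25.1)-(-23.4)) = (-49.1)/(-1.7) = 28.8824

28.8824


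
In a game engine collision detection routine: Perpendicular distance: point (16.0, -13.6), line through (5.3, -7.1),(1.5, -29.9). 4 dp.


|cross product| = 268.66
|line direction| = sqrt(534.28) = 23.1145
Distance = 268.66/sqrt(534.28) = 11.623

11.623


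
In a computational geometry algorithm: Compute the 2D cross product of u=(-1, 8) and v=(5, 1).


u x v = u_x*v_y - u_y*v_x = (-1)*1 - 8*5
= (-1) - 40 = -41

-41


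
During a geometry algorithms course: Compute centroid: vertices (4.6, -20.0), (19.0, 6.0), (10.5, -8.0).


Centroid = ((x_A+x_B+x_C)/3, (y_A+y_B+y_C)/3)
= ((4.6+19+10.5)/3, ((-20)+6+(-8))/3)
= (11.3667, -7.3333)

(11.3667, -7.3333)


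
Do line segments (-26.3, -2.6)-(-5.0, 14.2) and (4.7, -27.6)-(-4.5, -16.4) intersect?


Cross products: d1=117.2, d2=-275.92, d3=-1053.3, d4=-660.18
d1*d2 < 0 and d3*d4 < 0? no

No, they don't intersect
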